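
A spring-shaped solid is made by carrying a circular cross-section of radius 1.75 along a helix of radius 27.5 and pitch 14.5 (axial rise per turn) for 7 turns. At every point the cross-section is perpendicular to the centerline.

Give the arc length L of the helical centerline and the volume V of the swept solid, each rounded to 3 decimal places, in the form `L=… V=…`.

L=1213.765 V=11677.783

2πR = 2π·27.5 = 172.787596
per-turn = √(172.787596² + 14.5²) = √(29855.5533 + 210.25) = √30065.8033 = 173.394935
L = 7 × 173.394935 = 1213.764542
V = π·1.75² × L = 9.621128 × 1213.764542 = 11677.783411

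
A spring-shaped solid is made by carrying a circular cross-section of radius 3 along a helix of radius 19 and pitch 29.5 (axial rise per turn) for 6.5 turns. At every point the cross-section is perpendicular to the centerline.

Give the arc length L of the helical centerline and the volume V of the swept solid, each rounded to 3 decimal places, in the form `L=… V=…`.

L=799.314 V=22600.069

2πR = 2π·19 = 119.380521
per-turn = √(119.380521² + 29.5²) = √(14251.7088 + 870.25) = √15121.9588 = 122.971374
L = 6.5 × 122.971374 = 799.313929
V = π·3² × L = 28.274334 × 799.313929 = 22600.068911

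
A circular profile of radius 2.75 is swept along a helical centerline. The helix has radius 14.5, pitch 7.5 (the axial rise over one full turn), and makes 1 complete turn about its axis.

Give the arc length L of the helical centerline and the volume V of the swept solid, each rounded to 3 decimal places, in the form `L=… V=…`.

L=91.414 V=2171.850

2πR = 2π·14.5 = 91.106187
per-turn = √(91.106187² + 7.5²) = √(8300.3373 + 56.25) = √8356.5873 = 91.414371
L = 1 × 91.414371 = 91.414371
V = π·2.75² × L = 23.758294 × 91.414371 = 2171.849552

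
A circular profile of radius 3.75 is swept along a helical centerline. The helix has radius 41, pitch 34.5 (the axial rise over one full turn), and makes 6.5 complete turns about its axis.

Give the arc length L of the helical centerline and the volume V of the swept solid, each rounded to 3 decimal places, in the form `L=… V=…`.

2πR = 2π·41 = 257.610598
per-turn = √(257.610598² + 34.5²) = √(66363.2200 + 1190.25) = √67553.4700 = 259.910504
L = 6.5 × 259.910504 = 1689.418275
V = π·3.75² × L = 44.178647 × 1689.418275 = 74636.213076

L=1689.418 V=74636.213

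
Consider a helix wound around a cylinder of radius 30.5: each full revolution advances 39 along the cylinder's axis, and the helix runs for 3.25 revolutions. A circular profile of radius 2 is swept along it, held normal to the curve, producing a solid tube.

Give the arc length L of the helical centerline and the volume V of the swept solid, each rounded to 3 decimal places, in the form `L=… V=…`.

2πR = 2π·30.5 = 191.637152
per-turn = √(191.637152² + 39²) = √(36724.7980 + 1521) = √38245.7980 = 195.565329
L = 3.25 × 195.565329 = 635.587320
V = π·2² × L = 12.566371 × 635.587320 = 7987.025819

L=635.587 V=7987.026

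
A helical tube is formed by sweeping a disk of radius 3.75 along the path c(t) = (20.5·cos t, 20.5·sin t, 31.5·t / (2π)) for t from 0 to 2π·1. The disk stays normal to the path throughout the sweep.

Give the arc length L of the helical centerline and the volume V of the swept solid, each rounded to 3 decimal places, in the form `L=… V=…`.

L=132.601 V=5858.138

2πR = 2π·20.5 = 128.805299
per-turn = √(128.805299² + 31.5²) = √(16590.8050 + 992.25) = √17583.0550 = 132.601112
L = 1 × 132.601112 = 132.601112
V = π·3.75² × L = 44.178647 × 132.601112 = 5858.137694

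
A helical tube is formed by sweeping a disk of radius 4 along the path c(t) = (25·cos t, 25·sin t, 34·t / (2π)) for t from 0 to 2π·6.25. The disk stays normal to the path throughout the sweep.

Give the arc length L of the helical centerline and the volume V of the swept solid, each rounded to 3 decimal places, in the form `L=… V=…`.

L=1004.482 V=50490.790

2πR = 2π·25 = 157.079633
per-turn = √(157.079633² + 34²) = √(24674.0110 + 1156) = √25830.0110 = 160.717177
L = 6.25 × 160.717177 = 1004.482357
V = π·4² × L = 50.265482 × 1004.482357 = 50490.790276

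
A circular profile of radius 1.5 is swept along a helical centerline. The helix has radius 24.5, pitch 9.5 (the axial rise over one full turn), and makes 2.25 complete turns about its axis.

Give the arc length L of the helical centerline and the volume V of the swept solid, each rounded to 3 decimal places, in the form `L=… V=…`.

2πR = 2π·24.5 = 153.938040
per-turn = √(153.938040² + 9.5²) = √(23696.9202 + 90.25) = √23787.1702 = 154.230899
L = 2.25 × 154.230899 = 347.019522
V = π·1.5² × L = 7.068583 × 347.019522 = 2452.936460

L=347.020 V=2452.936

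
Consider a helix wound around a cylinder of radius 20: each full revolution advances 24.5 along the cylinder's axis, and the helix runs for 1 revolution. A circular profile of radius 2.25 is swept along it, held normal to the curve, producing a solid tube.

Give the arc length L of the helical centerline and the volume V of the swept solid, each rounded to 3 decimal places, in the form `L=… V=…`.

2πR = 2π·20 = 125.663706
per-turn = √(125.663706² + 24.5²) = √(15791.3670 + 600.25) = √16391.6170 = 128.029751
L = 1 × 128.029751 = 128.029751
V = π·2.25² × L = 15.904313 × 128.029751 = 2036.225203

L=128.030 V=2036.225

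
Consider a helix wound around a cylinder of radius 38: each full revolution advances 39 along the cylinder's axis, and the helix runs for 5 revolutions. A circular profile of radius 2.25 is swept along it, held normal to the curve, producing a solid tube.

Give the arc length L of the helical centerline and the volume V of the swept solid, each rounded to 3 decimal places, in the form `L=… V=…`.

L=1209.626 V=19238.276

2πR = 2π·38 = 238.761042
per-turn = √(238.761042² + 39²) = √(57006.8350 + 1521) = √58527.8350 = 241.925267
L = 5 × 241.925267 = 1209.626337
V = π·2.25² × L = 15.904313 × 1209.626337 = 19238.275648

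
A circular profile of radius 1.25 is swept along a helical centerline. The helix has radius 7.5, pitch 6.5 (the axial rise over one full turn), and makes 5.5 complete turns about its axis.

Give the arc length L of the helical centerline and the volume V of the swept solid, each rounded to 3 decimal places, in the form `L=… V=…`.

L=261.635 V=1284.300

2πR = 2π·7.5 = 47.123890
per-turn = √(47.123890² + 6.5²) = √(2220.6610 + 42.25) = √2262.9110 = 47.570064
L = 5.5 × 47.570064 = 261.635352
V = π·1.25² × L = 4.908739 × 261.635352 = 1284.299531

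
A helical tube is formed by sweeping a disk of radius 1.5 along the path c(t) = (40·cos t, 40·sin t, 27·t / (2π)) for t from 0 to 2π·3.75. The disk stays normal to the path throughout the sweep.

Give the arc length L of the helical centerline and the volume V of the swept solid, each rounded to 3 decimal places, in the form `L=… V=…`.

L=947.901 V=6700.316

2πR = 2π·40 = 251.327412
per-turn = √(251.327412² + 27²) = √(63165.4682 + 729) = √63894.4682 = 252.773551
L = 3.75 × 252.773551 = 947.900817
V = π·1.5² × L = 7.068583 × 947.900817 = 6700.316046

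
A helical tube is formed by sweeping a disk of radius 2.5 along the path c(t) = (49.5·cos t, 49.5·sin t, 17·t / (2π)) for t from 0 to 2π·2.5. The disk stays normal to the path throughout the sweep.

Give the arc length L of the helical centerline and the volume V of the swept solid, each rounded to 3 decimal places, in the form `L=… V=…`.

L=778.705 V=15289.833

2πR = 2π·49.5 = 311.017673
per-turn = √(311.017673² + 17²) = √(96731.9927 + 289) = √97020.9927 = 311.481930
L = 2.5 × 311.481930 = 778.704825
V = π·2.5² × L = 19.634954 × 778.704825 = 15289.833486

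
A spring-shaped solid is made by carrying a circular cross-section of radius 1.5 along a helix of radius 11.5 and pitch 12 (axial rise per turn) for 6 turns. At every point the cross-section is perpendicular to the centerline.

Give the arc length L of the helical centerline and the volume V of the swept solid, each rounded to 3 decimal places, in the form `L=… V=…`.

2πR = 2π·11.5 = 72.256631
per-turn = √(72.256631² + 12²) = √(5221.0207 + 144) = √5365.0207 = 73.246302
L = 6 × 73.246302 = 439.477811
V = π·1.5² × L = 7.068583 × 439.477811 = 3106.485589

L=439.478 V=3106.486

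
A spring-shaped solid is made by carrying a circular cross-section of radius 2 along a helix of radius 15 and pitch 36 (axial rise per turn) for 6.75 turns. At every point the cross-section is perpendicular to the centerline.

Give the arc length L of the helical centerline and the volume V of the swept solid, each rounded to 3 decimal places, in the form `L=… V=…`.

2πR = 2π·15 = 94.247780
per-turn = √(94.247780² + 36²) = √(8882.6440 + 1296) = √10178.6440 = 100.889266
L = 6.75 × 100.889266 = 681.002544
V = π·2² × L = 12.566371 × 681.002544 = 8557.730362

L=681.003 V=8557.730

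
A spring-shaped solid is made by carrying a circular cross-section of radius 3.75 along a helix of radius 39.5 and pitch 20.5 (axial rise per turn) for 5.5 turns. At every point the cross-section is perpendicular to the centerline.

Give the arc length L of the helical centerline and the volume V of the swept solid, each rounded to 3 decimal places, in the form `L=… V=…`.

L=1369.671 V=60510.195

2πR = 2π·39.5 = 248.185820
per-turn = √(248.185820² + 20.5²) = √(61596.2011 + 420.25) = √62016.4511 = 249.031024
L = 5.5 × 249.031024 = 1369.670634
V = π·3.75² × L = 44.178647 × 1369.670634 = 60510.195009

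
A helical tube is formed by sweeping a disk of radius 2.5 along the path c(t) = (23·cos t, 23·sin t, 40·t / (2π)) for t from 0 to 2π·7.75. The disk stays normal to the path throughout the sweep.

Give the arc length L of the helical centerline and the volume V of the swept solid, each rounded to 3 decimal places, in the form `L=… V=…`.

2πR = 2π·23 = 144.513262
per-turn = √(144.513262² + 40²) = √(20884.0829 + 1600) = √22484.0829 = 149.946934
L = 7.75 × 149.946934 = 1162.088736
V = π·2.5² × L = 19.634954 × 1162.088736 = 22817.558971

L=1162.089 V=22817.559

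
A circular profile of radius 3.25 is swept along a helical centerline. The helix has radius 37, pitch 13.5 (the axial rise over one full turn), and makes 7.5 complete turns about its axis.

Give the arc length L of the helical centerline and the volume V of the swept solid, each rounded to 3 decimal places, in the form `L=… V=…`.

2πR = 2π·37 = 232.477856
per-turn = √(232.477856² + 13.5²) = √(54045.9537 + 182.25) = √54228.2037 = 232.869499
L = 7.5 × 232.869499 = 1746.521245
V = π·3.25² × L = 33.183072 × 1746.521245 = 57954.940917

L=1746.521 V=57954.941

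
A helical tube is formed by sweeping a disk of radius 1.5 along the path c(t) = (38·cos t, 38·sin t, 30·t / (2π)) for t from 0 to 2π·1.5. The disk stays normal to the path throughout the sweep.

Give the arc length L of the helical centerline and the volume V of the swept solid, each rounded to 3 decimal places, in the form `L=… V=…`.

2πR = 2π·38 = 238.761042
per-turn = √(238.761042² + 30²) = √(57006.8350 + 900) = √57906.8350 = 240.638391
L = 1.5 × 240.638391 = 360.957586
V = π·1.5² × L = 7.068583 × 360.957586 = 2551.458825

L=360.958 V=2551.459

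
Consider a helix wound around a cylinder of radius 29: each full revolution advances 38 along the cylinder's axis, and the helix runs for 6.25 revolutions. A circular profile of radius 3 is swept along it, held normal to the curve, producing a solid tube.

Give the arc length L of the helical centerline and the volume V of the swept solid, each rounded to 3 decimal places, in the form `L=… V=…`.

2πR = 2π·29 = 182.212374
per-turn = √(182.212374² + 38²) = √(33201.3492 + 1444) = √34645.3492 = 186.132612
L = 6.25 × 186.132612 = 1163.328824
V = π·3² × L = 28.274334 × 1163.328824 = 32892.347592

L=1163.329 V=32892.348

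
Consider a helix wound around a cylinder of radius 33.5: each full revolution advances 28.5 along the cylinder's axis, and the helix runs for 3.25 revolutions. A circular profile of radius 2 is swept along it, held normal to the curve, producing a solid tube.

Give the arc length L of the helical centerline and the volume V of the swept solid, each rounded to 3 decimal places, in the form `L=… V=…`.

L=690.324 V=8674.868

2πR = 2π·33.5 = 210.486708
per-turn = √(210.486708² + 28.5²) = √(44304.6542 + 812.25) = √45116.9042 = 212.407401
L = 3.25 × 212.407401 = 690.324054
V = π·2² × L = 12.566371 × 690.324054 = 8674.867912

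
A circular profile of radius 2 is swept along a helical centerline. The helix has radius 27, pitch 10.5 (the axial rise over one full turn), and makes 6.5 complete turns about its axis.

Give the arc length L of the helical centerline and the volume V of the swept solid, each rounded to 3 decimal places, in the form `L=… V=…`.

L=1104.809 V=13883.441

2πR = 2π·27 = 169.646003
per-turn = √(169.646003² + 10.5²) = √(28779.7664 + 110.25) = √28890.0164 = 169.970634
L = 6.5 × 169.970634 = 1104.809121
V = π·2² × L = 12.566371 × 1104.809121 = 13883.440875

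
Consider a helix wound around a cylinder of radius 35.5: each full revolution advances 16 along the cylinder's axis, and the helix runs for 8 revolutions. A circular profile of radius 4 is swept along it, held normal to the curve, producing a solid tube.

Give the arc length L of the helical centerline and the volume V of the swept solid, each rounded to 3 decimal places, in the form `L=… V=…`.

2πR = 2π·35.5 = 223.053078
per-turn = √(223.053078² + 16²) = √(49752.6758 + 256) = √50008.6758 = 223.626197
L = 8 × 223.626197 = 1789.009572
V = π·4² × L = 50.265482 × 1789.009572 = 89925.429280

L=1789.010 V=89925.429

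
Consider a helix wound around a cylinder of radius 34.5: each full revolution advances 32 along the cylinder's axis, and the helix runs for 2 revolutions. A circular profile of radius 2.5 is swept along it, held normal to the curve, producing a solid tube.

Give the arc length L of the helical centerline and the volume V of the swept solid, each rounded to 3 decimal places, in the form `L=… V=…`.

2πR = 2π·34.5 = 216.769893
per-turn = √(216.769893² + 32²) = √(46989.1866 + 1024) = √48013.1866 = 219.119115
L = 2 × 219.119115 = 438.238230
V = π·2.5² × L = 19.634954 × 438.238230 = 8604.787524

L=438.238 V=8604.788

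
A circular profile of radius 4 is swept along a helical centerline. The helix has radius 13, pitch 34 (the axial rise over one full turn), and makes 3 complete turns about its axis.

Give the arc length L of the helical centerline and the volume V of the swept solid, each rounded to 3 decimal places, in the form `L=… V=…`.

L=265.425 V=13341.739

2πR = 2π·13 = 81.681409
per-turn = √(81.681409² + 34²) = √(6671.8526 + 1156) = √7827.8526 = 88.475152
L = 3 × 88.475152 = 265.425457
V = π·4² × L = 50.265482 × 265.425457 = 13341.738648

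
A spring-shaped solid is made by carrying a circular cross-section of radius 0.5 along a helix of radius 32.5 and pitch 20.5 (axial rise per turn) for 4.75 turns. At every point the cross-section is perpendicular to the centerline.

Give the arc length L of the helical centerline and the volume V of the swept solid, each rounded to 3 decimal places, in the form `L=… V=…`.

2πR = 2π·32.5 = 204.203522
per-turn = √(204.203522² + 20.5²) = √(41699.0786 + 420.25) = √42119.3286 = 205.229941
L = 4.75 × 205.229941 = 974.842219
V = π·0.5² × L = 0.785398 × 974.842219 = 765.639288

L=974.842 V=765.639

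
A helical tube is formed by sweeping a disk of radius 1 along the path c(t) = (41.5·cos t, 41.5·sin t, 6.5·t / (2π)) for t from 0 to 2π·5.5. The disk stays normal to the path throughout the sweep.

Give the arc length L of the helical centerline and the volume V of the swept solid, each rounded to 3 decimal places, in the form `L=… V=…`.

L=1434.583 V=4506.874

2πR = 2π·41.5 = 260.752190
per-turn = √(260.752190² + 6.5²) = √(67991.7047 + 42.25) = √68033.9547 = 260.833193
L = 5.5 × 260.833193 = 1434.582563
V = π·1² × L = 3.141593 × 1434.582563 = 4506.874041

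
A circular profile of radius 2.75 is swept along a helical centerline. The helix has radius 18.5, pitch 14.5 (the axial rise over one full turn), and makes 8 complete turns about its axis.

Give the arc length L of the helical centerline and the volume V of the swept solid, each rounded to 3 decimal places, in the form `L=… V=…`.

2πR = 2π·18.5 = 116.238928
per-turn = √(116.238928² + 14.5²) = √(13511.4884 + 210.25) = √13721.7384 = 117.139824
L = 8 × 117.139824 = 937.118594
V = π·2.75² × L = 23.758294 × 937.118594 = 22264.339484

L=937.119 V=22264.339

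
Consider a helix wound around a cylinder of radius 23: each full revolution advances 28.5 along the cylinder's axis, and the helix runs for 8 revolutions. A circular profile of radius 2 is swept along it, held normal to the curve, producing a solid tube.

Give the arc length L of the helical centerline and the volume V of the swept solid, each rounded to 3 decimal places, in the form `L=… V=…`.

2πR = 2π·23 = 144.513262
per-turn = √(144.513262² + 28.5²) = √(20884.0829 + 812.25) = √21696.3329 = 147.296751
L = 8 × 147.296751 = 1178.374010
V = π·2² × L = 12.566371 × 1178.374010 = 14807.884526

L=1178.374 V=14807.885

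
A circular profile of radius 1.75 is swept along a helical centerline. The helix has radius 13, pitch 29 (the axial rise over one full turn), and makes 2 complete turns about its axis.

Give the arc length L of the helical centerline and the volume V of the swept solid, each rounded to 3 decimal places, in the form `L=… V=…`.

L=173.353 V=1667.855

2πR = 2π·13 = 81.681409
per-turn = √(81.681409² + 29²) = √(6671.8526 + 841) = √7512.8526 = 86.676713
L = 2 × 86.676713 = 173.353426
V = π·1.75² × L = 9.621128 × 173.353426 = 1667.855414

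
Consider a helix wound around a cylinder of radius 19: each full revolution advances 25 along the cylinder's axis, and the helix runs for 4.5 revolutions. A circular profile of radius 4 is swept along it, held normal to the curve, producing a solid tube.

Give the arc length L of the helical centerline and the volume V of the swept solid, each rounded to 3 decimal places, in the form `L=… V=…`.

L=548.866 V=27588.990

2πR = 2π·19 = 119.380521
per-turn = √(119.380521² + 25²) = √(14251.7088 + 625) = √14876.7088 = 121.970114
L = 4.5 × 121.970114 = 548.865514
V = π·4² × L = 50.265482 × 548.865514 = 27588.989858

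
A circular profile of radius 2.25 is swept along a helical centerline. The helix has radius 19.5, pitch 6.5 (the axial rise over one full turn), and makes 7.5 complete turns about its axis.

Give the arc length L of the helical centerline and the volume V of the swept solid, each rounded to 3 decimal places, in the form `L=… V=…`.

2πR = 2π·19.5 = 122.522113
per-turn = √(122.522113² + 6.5²) = √(15011.6683 + 42.25) = √15053.9183 = 122.694410
L = 7.5 × 122.694410 = 920.208076
V = π·2.25² × L = 15.904313 × 920.208076 = 14635.277098

L=920.208 V=14635.277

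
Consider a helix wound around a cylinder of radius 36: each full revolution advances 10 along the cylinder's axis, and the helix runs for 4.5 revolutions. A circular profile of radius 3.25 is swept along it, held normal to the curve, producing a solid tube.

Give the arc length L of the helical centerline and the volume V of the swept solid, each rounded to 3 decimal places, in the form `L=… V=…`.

L=1018.870 V=33809.245

2πR = 2π·36 = 226.194671
per-turn = √(226.194671² + 10²) = √(51164.0292 + 100) = √51264.0292 = 226.415612
L = 4.5 × 226.415612 = 1018.870253
V = π·3.25² × L = 33.183072 × 1018.870253 = 33809.245361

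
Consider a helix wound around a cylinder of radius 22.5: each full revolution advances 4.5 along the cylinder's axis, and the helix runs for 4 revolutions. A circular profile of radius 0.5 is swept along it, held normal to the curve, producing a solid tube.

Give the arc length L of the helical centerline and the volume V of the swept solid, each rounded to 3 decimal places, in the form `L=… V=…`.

L=565.773 V=444.357

2πR = 2π·22.5 = 141.371669
per-turn = √(141.371669² + 4.5²) = √(19985.9489 + 20.25) = √20006.1989 = 141.443271
L = 4 × 141.443271 = 565.773084
V = π·0.5² × L = 0.785398 × 565.773084 = 444.357141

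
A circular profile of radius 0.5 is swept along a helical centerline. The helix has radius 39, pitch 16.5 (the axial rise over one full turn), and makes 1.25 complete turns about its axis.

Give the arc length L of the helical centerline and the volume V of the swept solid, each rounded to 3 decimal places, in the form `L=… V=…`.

2πR = 2π·39 = 245.044227
per-turn = √(245.044227² + 16.5²) = √(60046.6732 + 272.25) = √60318.9232 = 245.599111
L = 1.25 × 245.599111 = 306.998888
V = π·0.5² × L = 0.785398 × 306.998888 = 241.116363

L=306.999 V=241.116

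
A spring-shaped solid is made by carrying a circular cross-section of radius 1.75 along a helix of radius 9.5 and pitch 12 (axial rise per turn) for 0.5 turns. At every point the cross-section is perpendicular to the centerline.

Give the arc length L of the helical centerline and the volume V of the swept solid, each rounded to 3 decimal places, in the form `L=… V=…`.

L=30.442 V=292.889

2πR = 2π·9.5 = 59.690260
per-turn = √(59.690260² + 12²) = √(3562.9272 + 144) = √3706.9272 = 60.884540
L = 0.5 × 60.884540 = 30.442270
V = π·1.75² × L = 9.621128 × 30.442270 = 292.888960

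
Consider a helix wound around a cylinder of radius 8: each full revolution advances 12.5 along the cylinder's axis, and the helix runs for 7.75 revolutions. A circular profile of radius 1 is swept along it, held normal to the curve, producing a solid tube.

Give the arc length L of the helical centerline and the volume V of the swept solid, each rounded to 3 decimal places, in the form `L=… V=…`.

2πR = 2π·8 = 50.265482
per-turn = √(50.265482² + 12.5²) = √(2526.6187 + 156.25) = √2682.8687 = 51.796416
L = 7.75 × 51.796416 = 401.422225
V = π·1² × L = 3.141593 × 401.422225 = 1261.105114

L=401.422 V=1261.105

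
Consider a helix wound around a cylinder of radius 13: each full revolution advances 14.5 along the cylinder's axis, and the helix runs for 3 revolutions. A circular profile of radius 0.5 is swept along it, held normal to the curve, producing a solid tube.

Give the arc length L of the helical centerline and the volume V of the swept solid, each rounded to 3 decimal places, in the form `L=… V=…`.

L=248.875 V=195.466

2πR = 2π·13 = 81.681409
per-turn = √(81.681409² + 14.5²) = √(6671.8526 + 210.25) = √6882.1026 = 82.958439
L = 3 × 82.958439 = 248.875317
V = π·0.5² × L = 0.785398 × 248.875317 = 195.466217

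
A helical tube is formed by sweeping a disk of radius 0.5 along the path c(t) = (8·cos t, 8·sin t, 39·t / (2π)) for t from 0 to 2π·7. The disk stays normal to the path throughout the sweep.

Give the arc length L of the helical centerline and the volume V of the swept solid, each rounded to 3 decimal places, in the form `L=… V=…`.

L=445.346 V=349.774

2πR = 2π·8 = 50.265482
per-turn = √(50.265482² + 39²) = √(2526.6187 + 1521) = √4047.6187 = 63.620899
L = 7 × 63.620899 = 445.346290
V = π·0.5² × L = 0.785398 × 445.346290 = 349.774158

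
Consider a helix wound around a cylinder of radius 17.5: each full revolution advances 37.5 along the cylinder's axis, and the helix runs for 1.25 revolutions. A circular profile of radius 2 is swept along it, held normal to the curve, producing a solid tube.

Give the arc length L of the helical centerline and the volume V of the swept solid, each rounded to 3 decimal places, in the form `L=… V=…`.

2πR = 2π·17.5 = 109.955743
per-turn = √(109.955743² + 37.5²) = √(12090.2654 + 1406.25) = √13496.5154 = 116.174504
L = 1.25 × 116.174504 = 145.218130
V = π·2² × L = 12.566371 × 145.218130 = 1824.864842

L=145.218 V=1824.865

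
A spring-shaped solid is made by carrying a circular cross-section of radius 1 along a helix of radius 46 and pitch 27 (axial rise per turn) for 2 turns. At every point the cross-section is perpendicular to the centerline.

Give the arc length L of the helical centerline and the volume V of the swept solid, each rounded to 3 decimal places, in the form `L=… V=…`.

2πR = 2π·46 = 289.026524
per-turn = √(289.026524² + 27²) = √(83536.3317 + 729) = √84265.3317 = 290.284915
L = 2 × 290.284915 = 580.569829
V = π·1² × L = 3.141593 × 580.569829 = 1823.913910

L=580.570 V=1823.914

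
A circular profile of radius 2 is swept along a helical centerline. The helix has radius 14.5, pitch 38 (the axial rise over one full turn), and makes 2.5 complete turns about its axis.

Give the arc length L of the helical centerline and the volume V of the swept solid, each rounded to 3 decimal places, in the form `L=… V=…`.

2πR = 2π·14.5 = 91.106187
per-turn = √(91.106187² + 38²) = √(8300.3373 + 1444) = √9744.3373 = 98.713410
L = 2.5 × 98.713410 = 246.783525
V = π·2² × L = 12.566371 × 246.783525 = 3101.173235

L=246.784 V=3101.173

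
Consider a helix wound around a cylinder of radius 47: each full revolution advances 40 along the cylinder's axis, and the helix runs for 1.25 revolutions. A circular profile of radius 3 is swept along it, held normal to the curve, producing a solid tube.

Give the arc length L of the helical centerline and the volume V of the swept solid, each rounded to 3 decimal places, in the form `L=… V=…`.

L=372.508 V=10532.416

2πR = 2π·47 = 295.309709
per-turn = √(295.309709² + 40²) = √(87207.8245 + 1600) = √88807.8245 = 298.006417
L = 1.25 × 298.006417 = 372.508021
V = π·3² × L = 28.274334 × 372.508021 = 10532.416162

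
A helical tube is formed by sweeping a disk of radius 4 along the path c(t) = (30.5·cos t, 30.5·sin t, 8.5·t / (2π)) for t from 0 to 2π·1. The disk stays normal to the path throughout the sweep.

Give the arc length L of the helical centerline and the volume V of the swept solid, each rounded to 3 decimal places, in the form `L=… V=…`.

2πR = 2π·30.5 = 191.637152
per-turn = √(191.637152² + 8.5²) = √(36724.7980 + 72.25) = √36797.0480 = 191.825567
L = 1 × 191.825567 = 191.825567
V = π·4² × L = 50.265482 × 191.825567 = 9642.204650

L=191.826 V=9642.205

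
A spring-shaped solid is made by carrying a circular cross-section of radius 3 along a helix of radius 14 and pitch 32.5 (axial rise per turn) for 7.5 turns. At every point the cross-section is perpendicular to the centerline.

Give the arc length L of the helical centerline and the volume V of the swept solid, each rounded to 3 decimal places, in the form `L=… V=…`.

2πR = 2π·14 = 87.964594
per-turn = √(87.964594² + 32.5²) = √(7737.7699 + 1056.25) = √8794.0199 = 93.776435
L = 7.5 × 93.776435 = 703.323266
V = π·3² × L = 28.274334 × 703.323266 = 19885.996852

L=703.323 V=19885.997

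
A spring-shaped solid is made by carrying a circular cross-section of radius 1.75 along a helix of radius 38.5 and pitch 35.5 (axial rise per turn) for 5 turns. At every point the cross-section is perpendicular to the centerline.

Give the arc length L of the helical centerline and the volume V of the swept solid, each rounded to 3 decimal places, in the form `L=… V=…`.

2πR = 2π·38.5 = 241.902634
per-turn = √(241.902634² + 35.5²) = √(58516.8845 + 1260.25) = √59777.1345 = 244.493629
L = 5 × 244.493629 = 1222.468144
V = π·1.75² × L = 9.621128 × 1222.468144 = 11761.521877

L=1222.468 V=11761.522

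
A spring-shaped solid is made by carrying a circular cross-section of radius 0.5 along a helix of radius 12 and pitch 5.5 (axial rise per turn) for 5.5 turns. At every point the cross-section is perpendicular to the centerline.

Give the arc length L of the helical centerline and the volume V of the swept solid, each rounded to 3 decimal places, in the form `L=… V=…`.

L=415.792 V=326.562

2πR = 2π·12 = 75.398224
per-turn = √(75.398224² + 5.5²) = √(5684.8921 + 30.25) = √5715.1421 = 75.598559
L = 5.5 × 75.598559 = 415.792075
V = π·0.5² × L = 0.785398 × 415.792075 = 326.562332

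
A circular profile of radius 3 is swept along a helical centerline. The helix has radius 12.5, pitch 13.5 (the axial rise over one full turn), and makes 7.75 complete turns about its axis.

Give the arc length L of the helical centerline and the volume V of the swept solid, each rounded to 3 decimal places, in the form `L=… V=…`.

2πR = 2π·12.5 = 78.539816
per-turn = √(78.539816² + 13.5²) = √(6168.5028 + 182.25) = √6350.7528 = 79.691610
L = 7.75 × 79.691610 = 617.609980
V = π·3² × L = 28.274334 × 617.609980 = 17462.510777

L=617.610 V=17462.511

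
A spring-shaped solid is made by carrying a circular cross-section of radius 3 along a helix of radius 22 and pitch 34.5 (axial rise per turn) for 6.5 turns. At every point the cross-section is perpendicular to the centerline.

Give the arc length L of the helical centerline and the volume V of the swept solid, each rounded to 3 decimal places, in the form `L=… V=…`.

L=926.057 V=26183.655

2πR = 2π·22 = 138.230077
per-turn = √(138.230077² + 34.5²) = √(19107.5541 + 1190.25) = √20297.8041 = 142.470362
L = 6.5 × 142.470362 = 926.057355
V = π·3² × L = 28.274334 × 926.057355 = 26183.654839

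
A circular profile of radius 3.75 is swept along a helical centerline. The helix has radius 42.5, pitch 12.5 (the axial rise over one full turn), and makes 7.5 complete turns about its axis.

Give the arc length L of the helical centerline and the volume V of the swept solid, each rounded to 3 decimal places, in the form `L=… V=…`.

2πR = 2π·42.5 = 267.035376
per-turn = √(267.035376² + 12.5²) = √(71307.8918 + 156.25) = √71464.1418 = 267.327780
L = 7.5 × 267.327780 = 2004.958348
V = π·3.75² × L = 44.178647 × 2004.958348 = 88576.346475

L=2004.958 V=88576.346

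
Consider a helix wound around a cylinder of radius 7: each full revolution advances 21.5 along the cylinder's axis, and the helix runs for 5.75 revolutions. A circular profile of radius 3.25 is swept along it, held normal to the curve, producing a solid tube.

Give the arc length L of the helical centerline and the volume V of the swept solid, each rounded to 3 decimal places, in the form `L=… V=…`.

L=281.497 V=9340.940

2πR = 2π·7 = 43.982297
per-turn = √(43.982297² + 21.5²) = √(1934.4425 + 462.25) = √2396.6925 = 48.956026
L = 5.75 × 48.956026 = 281.497148
V = π·3.25² × L = 33.183072 × 281.497148 = 9340.940256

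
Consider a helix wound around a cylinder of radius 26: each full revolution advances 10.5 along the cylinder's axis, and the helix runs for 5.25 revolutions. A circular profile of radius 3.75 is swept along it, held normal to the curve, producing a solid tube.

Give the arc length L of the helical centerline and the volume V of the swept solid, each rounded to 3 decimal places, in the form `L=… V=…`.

2πR = 2π·26 = 163.362818
per-turn = √(163.362818² + 10.5²) = √(26687.4103 + 110.25) = √26797.6603 = 163.699909
L = 5.25 × 163.699909 = 859.424524
V = π·3.75² × L = 44.178647 × 859.424524 = 37968.212393

L=859.425 V=37968.212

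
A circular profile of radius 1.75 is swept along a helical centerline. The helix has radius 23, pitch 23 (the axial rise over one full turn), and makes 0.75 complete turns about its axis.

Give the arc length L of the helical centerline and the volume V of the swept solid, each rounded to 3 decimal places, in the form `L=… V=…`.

L=109.749 V=1055.910

2πR = 2π·23 = 144.513262
per-turn = √(144.513262² + 23²) = √(20884.0829 + 529) = √21413.0829 = 146.332098
L = 0.75 × 146.332098 = 109.749074
V = π·1.75² × L = 9.621128 × 109.749074 = 1055.909830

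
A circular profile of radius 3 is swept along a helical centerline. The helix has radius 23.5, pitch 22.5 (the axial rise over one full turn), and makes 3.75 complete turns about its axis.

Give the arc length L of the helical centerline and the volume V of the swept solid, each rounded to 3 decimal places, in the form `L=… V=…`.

2πR = 2π·23.5 = 147.654855
per-turn = √(147.654855² + 22.5²) = √(21801.9561 + 506.25) = √22308.2061 = 149.359319
L = 3.75 × 149.359319 = 560.097446
V = π·3² × L = 28.274334 × 560.097446 = 15836.382184

L=560.097 V=15836.382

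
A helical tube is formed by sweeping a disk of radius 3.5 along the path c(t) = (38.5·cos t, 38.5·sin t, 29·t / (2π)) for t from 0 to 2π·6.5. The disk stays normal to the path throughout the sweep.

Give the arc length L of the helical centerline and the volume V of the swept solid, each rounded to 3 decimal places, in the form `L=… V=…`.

L=1583.626 V=60945.062

2πR = 2π·38.5 = 241.902634
per-turn = √(241.902634² + 29²) = √(58516.8845 + 841) = √59357.8845 = 243.634736
L = 6.5 × 243.634736 = 1583.625783
V = π·3.5² × L = 38.484510 × 1583.625783 = 60945.062284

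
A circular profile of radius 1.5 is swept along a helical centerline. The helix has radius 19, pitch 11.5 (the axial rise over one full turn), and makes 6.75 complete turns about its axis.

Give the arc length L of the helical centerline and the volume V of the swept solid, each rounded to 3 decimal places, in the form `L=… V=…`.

L=809.549 V=5722.363

2πR = 2π·19 = 119.380521
per-turn = √(119.380521² + 11.5²) = √(14251.7088 + 132.25) = √14383.9588 = 119.933143
L = 6.75 × 119.933143 = 809.548714
V = π·1.5² × L = 7.068583 × 809.548714 = 5722.362660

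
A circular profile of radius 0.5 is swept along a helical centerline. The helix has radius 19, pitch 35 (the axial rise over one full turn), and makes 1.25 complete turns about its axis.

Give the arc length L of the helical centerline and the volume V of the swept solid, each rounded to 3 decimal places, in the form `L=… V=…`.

L=155.507 V=122.135

2πR = 2π·19 = 119.380521
per-turn = √(119.380521² + 35²) = √(14251.7088 + 1225) = √15476.7088 = 124.405421
L = 1.25 × 124.405421 = 155.506776
V = π·0.5² × L = 0.785398 × 155.506776 = 122.134736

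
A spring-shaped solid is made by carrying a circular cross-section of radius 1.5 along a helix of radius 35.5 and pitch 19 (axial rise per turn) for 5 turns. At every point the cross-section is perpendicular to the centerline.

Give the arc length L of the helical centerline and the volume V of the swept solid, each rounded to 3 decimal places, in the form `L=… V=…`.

2πR = 2π·35.5 = 223.053078
per-turn = √(223.053078² + 19²) = √(49752.6758 + 361) = √50113.6758 = 223.860840
L = 5 × 223.860840 = 1119.304201
V = π·1.5² × L = 7.068583 × 1119.304201 = 7911.895175

L=1119.304 V=7911.895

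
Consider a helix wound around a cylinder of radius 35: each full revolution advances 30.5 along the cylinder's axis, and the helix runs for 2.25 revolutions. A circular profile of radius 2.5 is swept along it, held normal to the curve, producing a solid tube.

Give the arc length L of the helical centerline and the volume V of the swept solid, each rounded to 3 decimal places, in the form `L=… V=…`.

2πR = 2π·35 = 219.911486
per-turn = √(219.911486² + 30.5²) = √(48361.0616 + 930.25) = √49291.3116 = 222.016467
L = 2.25 × 222.016467 = 499.537050
V = π·2.5² × L = 19.634954 × 499.537050 = 9808.387050

L=499.537 V=9808.387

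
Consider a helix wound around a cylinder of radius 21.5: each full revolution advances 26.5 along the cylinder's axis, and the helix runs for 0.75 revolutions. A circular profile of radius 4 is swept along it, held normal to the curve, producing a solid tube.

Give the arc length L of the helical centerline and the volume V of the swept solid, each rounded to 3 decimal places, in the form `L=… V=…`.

L=103.247 V=5189.779

2πR = 2π·21.5 = 135.088484
per-turn = √(135.088484² + 26.5²) = √(18248.8985 + 702.25) = √18951.1485 = 137.663171
L = 0.75 × 137.663171 = 103.247378
V = π·4² × L = 50.265482 × 103.247378 = 5189.779265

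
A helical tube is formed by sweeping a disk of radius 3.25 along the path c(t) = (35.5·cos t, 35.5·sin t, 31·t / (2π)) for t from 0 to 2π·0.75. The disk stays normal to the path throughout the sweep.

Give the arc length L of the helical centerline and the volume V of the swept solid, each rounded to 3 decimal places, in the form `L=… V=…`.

L=168.898 V=5604.546

2πR = 2π·35.5 = 223.053078
per-turn = √(223.053078² + 31²) = √(49752.6758 + 961) = √50713.6758 = 225.196971
L = 0.75 × 225.196971 = 168.897728
V = π·3.25² × L = 33.183072 × 168.897728 = 5604.545547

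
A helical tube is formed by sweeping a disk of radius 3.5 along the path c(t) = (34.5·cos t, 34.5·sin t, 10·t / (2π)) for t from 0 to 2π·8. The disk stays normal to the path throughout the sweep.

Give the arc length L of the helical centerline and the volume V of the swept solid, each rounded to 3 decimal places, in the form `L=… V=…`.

2πR = 2π·34.5 = 216.769893
per-turn = √(216.769893² + 10²) = √(46989.1866 + 100) = √47089.1866 = 217.000430
L = 8 × 217.000430 = 1736.003439
V = π·3.5² × L = 38.484510 × 1736.003439 = 66809.241711

L=1736.003 V=66809.242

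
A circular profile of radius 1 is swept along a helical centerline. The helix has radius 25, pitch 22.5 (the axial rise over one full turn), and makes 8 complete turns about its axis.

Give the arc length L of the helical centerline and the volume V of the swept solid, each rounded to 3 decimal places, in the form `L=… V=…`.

L=1269.463 V=3988.136

2πR = 2π·25 = 157.079633
per-turn = √(157.079633² + 22.5²) = √(24674.0110 + 506.25) = √25180.2610 = 158.682894
L = 8 × 158.682894 = 1269.463156
V = π·1² × L = 3.141593 × 1269.463156 = 3988.136125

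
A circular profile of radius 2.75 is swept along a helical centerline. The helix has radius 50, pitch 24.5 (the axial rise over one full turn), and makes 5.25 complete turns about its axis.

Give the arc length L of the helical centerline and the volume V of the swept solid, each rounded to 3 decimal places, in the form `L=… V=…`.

L=1654.344 V=39304.392

2πR = 2π·50 = 314.159265
per-turn = √(314.159265² + 24.5²) = √(98696.0440 + 600.25) = √99296.2940 = 315.113145
L = 5.25 × 315.113145 = 1654.344010
V = π·2.75² × L = 23.758294 × 1654.344010 = 39304.392101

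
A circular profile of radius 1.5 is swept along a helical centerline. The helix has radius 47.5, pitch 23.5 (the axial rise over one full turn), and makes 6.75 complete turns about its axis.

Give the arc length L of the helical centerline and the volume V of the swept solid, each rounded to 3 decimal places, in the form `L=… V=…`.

L=2020.782 V=14284.064

2πR = 2π·47.5 = 298.451302
per-turn = √(298.451302² + 23.5²) = √(89073.1797 + 552.25) = √89625.4297 = 299.375065
L = 6.75 × 299.375065 = 2020.781691
V = π·1.5² × L = 7.068583 × 2020.781691 = 14284.064057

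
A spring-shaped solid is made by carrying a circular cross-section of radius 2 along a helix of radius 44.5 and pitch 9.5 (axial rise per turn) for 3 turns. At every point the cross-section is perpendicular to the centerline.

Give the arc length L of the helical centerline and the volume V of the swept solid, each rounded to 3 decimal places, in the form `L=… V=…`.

2πR = 2π·44.5 = 279.601746
per-turn = √(279.601746² + 9.5²) = √(78177.1365 + 90.25) = √78267.3865 = 279.763090
L = 3 × 279.763090 = 839.289270
V = π·2² × L = 12.566371 × 839.289270 = 10546.820015

L=839.289 V=10546.820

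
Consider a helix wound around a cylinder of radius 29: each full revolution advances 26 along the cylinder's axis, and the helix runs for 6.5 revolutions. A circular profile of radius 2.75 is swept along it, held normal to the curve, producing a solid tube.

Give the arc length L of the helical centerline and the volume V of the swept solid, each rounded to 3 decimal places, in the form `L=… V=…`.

2πR = 2π·29 = 182.212374
per-turn = √(182.212374² + 26²) = √(33201.3492 + 676) = √33877.3492 = 184.058005
L = 6.5 × 184.058005 = 1196.377033
V = π·2.75² × L = 23.758294 × 1196.377033 = 28423.877803

L=1196.377 V=28423.878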